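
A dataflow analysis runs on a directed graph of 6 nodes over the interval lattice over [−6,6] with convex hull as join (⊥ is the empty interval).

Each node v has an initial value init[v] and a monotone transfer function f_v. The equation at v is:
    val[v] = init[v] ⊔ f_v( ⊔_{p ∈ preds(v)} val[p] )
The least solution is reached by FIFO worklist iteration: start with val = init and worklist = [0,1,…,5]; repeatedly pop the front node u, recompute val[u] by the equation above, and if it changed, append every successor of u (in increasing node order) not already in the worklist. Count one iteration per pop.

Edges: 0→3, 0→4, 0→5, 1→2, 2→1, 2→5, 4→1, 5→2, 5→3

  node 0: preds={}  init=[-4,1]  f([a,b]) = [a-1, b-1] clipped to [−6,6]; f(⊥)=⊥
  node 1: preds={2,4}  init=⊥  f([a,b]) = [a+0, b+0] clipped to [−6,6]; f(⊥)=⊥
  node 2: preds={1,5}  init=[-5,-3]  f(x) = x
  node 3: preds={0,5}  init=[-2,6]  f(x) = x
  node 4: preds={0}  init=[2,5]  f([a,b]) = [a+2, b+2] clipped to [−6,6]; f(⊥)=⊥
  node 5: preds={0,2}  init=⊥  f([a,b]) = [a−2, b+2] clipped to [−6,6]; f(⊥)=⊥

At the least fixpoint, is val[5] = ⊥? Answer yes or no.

Iteration log — 12 steps:
  step 1. node 0  ⊔preds=⊥  new=[-4,1]  stable
  step 2. node 1  ⊔preds=[-5,5]  new=[-5,5]  old=⊥  +wl: 
  step 3. node 2  ⊔preds=[-5,5]  new=[-5,5]  old=[-5,-3]  +wl: 1
  step 4. node 3  ⊔preds=[-4,1]  new=[-4,6]  old=[-2,6]  +wl: 
  step 5. node 4  ⊔preds=[-4,1]  new=[-2,5]  old=[2,5]  +wl: 
  step 6. node 5  ⊔preds=[-5,5]  new=[-6,6]  old=⊥  +wl: 2,3
  step 7. node 1  ⊔preds=[-5,5]  new=[-5,5]  stable
  step 8. node 2  ⊔preds=[-6,6]  new=[-6,6]  old=[-5,5]  +wl: 1,5
  step 9. node 3  ⊔preds=[-6,6]  new=[-6,6]  old=[-4,6]  +wl: 
  step 10. node 1  ⊔preds=[-6,6]  new=[-6,6]  old=[-5,5]  +wl: 2
  step 11. node 5  ⊔preds=[-6,6]  new=[-6,6]  stable
  step 12. node 2  ⊔preds=[-6,6]  new=[-6,6]  stable

Least fixpoint reached:
  node 0: [-4,1]
  node 1: [-6,6]
  node 2: [-6,6]
  node 3: [-6,6]
  node 4: [-2,5]
  node 5: [-6,6]

no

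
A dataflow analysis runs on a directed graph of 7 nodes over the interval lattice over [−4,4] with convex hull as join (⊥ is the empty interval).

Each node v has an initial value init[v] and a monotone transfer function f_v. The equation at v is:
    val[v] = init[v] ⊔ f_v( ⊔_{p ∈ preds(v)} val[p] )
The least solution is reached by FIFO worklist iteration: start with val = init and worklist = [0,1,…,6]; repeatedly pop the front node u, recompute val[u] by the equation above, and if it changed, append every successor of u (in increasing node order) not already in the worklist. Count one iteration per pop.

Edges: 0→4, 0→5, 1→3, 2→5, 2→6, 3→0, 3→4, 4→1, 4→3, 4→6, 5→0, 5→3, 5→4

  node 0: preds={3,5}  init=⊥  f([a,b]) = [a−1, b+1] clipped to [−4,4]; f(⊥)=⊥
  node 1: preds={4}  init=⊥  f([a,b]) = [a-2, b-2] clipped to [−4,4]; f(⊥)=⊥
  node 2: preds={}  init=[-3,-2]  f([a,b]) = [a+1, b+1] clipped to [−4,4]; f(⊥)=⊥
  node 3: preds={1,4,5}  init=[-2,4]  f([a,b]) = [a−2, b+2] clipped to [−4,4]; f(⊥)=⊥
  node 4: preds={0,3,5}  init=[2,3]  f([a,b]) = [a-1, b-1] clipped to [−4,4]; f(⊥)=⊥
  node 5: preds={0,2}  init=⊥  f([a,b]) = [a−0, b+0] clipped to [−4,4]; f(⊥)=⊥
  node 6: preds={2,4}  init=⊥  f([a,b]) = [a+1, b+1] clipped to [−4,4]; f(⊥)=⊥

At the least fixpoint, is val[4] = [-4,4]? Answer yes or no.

Trace (15 dequeues):
  [1] u=0 | in [-2,4] | out [-3,4] | prev ⊥ | push {}
  [2] u=1 | in [2,3] | out [0,1] | prev ⊥ | push {}
  [3] u=2 | in ⊥ | out [-3,-2] | ==
  [4] u=3 | in [0,3] | out [-2,4] | ==
  [5] u=4 | in [-3,4] | out [-4,3] | prev [2,3] | push {1,3}
  [6] u=5 | in [-3,4] | out [-3,4] | prev ⊥ | push {0,4}
  [7] u=6 | in [-4,3] | out [-3,4] | prev ⊥ | push {}
  [8] u=1 | in [-4,3] | out [-4,1] | prev [0,1] | push {}
  [9] u=3 | in [-4,4] | out [-4,4] | prev [-2,4] | push {}
  [10] u=0 | in [-4,4] | out [-4,4] | prev [-3,4] | push {5}
  [11] u=4 | in [-4,4] | out [-4,3] | ==
  [12] u=5 | in [-4,4] | out [-4,4] | prev [-3,4] | push {0,3,4}
  [13] u=0 | in [-4,4] | out [-4,4] | ==
  [14] u=3 | in [-4,4] | out [-4,4] | ==
  [15] u=4 | in [-4,4] | out [-4,3] | ==

Converged values:
  [0] [-4,4]
  [1] [-4,1]
  [2] [-3,-2]
  [3] [-4,4]
  [4] [-4,3]
  [5] [-4,4]
  [6] [-3,4]

no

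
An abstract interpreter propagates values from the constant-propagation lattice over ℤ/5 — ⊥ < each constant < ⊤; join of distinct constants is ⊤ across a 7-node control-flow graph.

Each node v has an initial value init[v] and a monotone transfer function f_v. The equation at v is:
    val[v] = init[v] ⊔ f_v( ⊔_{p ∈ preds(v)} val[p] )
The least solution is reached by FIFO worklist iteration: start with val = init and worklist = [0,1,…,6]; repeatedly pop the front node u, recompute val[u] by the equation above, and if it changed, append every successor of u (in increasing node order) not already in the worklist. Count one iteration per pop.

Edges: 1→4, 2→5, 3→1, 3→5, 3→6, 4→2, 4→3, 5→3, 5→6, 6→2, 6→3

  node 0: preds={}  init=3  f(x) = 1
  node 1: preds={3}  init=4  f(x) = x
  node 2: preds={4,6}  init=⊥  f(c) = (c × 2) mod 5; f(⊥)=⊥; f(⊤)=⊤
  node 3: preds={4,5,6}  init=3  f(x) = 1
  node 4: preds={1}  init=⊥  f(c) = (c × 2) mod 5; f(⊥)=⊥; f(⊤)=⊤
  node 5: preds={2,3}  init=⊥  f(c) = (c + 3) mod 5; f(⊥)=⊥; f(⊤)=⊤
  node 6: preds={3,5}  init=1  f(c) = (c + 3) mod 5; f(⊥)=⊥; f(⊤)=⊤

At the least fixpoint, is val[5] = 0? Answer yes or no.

no

Iteration log — 11 steps:
  step 1. node 0  ⊔preds=⊥  new=⊤  old=3  +wl: 
  step 2. node 1  ⊔preds=3  new=⊤  old=4  +wl: 
  step 3. node 2  ⊔preds=1  new=2  old=⊥  +wl: 
  step 4. node 3  ⊔preds=1  new=⊤  old=3  +wl: 1
  step 5. node 4  ⊔preds=⊤  new=⊤  old=⊥  +wl: 2,3
  step 6. node 5  ⊔preds=⊤  new=⊤  old=⊥  +wl: 
  step 7. node 6  ⊔preds=⊤  new=⊤  old=1  +wl: 
  step 8. node 1  ⊔preds=⊤  new=⊤  stable
  step 9. node 2  ⊔preds=⊤  new=⊤  old=2  +wl: 5
  step 10. node 3  ⊔preds=⊤  new=⊤  stable
  step 11. node 5  ⊔preds=⊤  new=⊤  stable

Least fixpoint reached:
  node 0: ⊤
  node 1: ⊤
  node 2: ⊤
  node 3: ⊤
  node 4: ⊤
  node 5: ⊤
  node 6: ⊤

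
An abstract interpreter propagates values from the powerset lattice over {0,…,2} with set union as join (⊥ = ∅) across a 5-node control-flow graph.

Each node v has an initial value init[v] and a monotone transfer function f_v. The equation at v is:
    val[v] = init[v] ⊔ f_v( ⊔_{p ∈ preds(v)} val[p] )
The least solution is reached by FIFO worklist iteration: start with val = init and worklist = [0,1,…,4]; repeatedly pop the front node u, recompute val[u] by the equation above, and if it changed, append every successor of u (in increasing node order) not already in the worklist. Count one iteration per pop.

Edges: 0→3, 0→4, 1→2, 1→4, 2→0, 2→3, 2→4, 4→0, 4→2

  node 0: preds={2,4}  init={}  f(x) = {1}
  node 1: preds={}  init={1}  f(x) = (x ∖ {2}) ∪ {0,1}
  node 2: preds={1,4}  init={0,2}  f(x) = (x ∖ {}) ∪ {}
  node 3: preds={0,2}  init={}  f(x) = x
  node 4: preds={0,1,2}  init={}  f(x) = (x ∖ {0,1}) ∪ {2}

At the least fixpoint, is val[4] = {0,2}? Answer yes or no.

no

Iteration log — 7 steps:
  step 1. node 0  ⊔preds={0,2}  new={1}  old={}  +wl: 
  step 2. node 1  ⊔preds={}  new={0,1}  old={1}  +wl: 
  step 3. node 2  ⊔preds={0,1}  new={0,1,2}  old={0,2}  +wl: 0
  step 4. node 3  ⊔preds={0,1,2}  new={0,1,2}  old={}  +wl: 
  step 5. node 4  ⊔preds={0,1,2}  new={2}  old={}  +wl: 2
  step 6. node 0  ⊔preds={0,1,2}  new={1}  stable
  step 7. node 2  ⊔preds={0,1,2}  new={0,1,2}  stable

Least fixpoint reached:
  node 0: {1}
  node 1: {0,1}
  node 2: {0,1,2}
  node 3: {0,1,2}
  node 4: {2}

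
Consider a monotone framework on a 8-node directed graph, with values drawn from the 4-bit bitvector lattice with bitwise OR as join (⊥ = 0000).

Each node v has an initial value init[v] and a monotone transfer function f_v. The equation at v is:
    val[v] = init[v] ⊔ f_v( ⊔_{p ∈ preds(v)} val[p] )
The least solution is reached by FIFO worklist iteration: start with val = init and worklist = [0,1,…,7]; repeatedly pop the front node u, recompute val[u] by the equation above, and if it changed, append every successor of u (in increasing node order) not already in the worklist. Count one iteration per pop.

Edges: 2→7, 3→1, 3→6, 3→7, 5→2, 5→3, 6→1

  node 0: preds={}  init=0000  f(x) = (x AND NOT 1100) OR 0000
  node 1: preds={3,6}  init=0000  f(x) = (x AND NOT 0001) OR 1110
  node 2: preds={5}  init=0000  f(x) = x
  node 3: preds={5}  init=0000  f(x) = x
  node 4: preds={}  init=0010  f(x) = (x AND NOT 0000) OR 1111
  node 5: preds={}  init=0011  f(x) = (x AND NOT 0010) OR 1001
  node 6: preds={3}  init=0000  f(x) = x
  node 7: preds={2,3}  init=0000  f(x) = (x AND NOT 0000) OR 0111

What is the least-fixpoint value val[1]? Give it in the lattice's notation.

1110

Iteration log — 15 steps:
  step 1. node 0  ⊔preds=0000  new=0000  stable
  step 2. node 1  ⊔preds=0000  new=1110  old=0000  +wl: 
  step 3. node 2  ⊔preds=0011  new=0011  old=0000  +wl: 
  step 4. node 3  ⊔preds=0011  new=0011  old=0000  +wl: 1
  step 5. node 4  ⊔preds=0000  new=1111  old=0010  +wl: 
  step 6. node 5  ⊔preds=0000  new=1011  old=0011  +wl: 2,3
  step 7. node 6  ⊔preds=0011  new=0011  old=0000  +wl: 
  step 8. node 7  ⊔preds=0011  new=0111  old=0000  +wl: 
  step 9. node 1  ⊔preds=0011  new=1110  stable
  step 10. node 2  ⊔preds=1011  new=1011  old=0011  +wl: 7
  step 11. node 3  ⊔preds=1011  new=1011  old=0011  +wl: 1,6
  step 12. node 7  ⊔preds=1011  new=1111  old=0111  +wl: 
  step 13. node 1  ⊔preds=1011  new=1110  stable
  step 14. node 6  ⊔preds=1011  new=1011  old=0011  +wl: 1
  step 15. node 1  ⊔preds=1011  new=1110  stable

Least fixpoint reached:
  node 0: 0000
  node 1: 1110
  node 2: 1011
  node 3: 1011
  node 4: 1111
  node 5: 1011
  node 6: 1011
  node 7: 1111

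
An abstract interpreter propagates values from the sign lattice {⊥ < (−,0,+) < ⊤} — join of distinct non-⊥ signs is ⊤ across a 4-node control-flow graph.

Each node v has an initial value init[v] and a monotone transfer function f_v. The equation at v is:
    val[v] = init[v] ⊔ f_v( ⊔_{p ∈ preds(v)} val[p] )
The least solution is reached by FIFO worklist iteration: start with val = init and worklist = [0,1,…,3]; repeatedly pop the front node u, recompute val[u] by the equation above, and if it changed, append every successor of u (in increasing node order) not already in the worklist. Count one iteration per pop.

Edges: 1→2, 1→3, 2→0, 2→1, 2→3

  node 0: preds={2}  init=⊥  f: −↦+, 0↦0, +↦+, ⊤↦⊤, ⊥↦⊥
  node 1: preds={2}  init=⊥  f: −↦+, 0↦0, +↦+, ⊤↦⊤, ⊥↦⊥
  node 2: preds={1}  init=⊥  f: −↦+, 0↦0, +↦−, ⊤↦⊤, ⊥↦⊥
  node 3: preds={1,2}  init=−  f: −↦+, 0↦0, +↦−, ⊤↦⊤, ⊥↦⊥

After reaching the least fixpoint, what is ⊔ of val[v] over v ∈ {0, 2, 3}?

Worklist (4 pops):
  #1 pop 0: in=⊥ → ⊥ (no change)
  #2 pop 1: in=⊥ → ⊥ (no change)
  #3 pop 2: in=⊥ → ⊥ (no change)
  #4 pop 3: in=⊥ → − (no change)

Fixpoint:
  val[0] = ⊥
  val[1] = ⊥
  val[2] = ⊥
  val[3] = −

−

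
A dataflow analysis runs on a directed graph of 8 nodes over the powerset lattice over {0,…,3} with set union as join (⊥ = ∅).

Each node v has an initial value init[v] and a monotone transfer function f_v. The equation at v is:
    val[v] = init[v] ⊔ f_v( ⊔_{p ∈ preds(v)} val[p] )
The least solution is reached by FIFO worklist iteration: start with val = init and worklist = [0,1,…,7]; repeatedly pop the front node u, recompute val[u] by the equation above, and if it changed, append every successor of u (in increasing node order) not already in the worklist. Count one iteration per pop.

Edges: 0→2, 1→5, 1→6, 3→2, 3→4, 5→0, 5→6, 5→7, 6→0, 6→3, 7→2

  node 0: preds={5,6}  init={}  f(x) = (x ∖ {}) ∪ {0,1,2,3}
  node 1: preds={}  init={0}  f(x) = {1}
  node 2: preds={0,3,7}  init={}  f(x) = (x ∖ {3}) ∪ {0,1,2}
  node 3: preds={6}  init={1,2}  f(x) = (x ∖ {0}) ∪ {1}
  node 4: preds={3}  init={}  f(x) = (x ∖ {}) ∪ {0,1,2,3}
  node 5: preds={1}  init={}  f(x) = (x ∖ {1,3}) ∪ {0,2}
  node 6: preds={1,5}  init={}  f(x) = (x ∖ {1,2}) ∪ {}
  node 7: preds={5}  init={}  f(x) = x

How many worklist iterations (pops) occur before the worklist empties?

Trace (11 dequeues):
  [1] u=0 | in {} | out {0,1,2,3} | prev {} | push {}
  [2] u=1 | in {} | out {0,1} | prev {0} | push {}
  [3] u=2 | in {0,1,2,3} | out {0,1,2} | prev {} | push {}
  [4] u=3 | in {} | out {1,2} | ==
  [5] u=4 | in {1,2} | out {0,1,2,3} | prev {} | push {}
  [6] u=5 | in {0,1} | out {0,2} | prev {} | push {0}
  [7] u=6 | in {0,1,2} | out {0} | prev {} | push {3}
  [8] u=7 | in {0,2} | out {0,2} | prev {} | push {2}
  [9] u=0 | in {0,2} | out {0,1,2,3} | ==
  [10] u=3 | in {0} | out {1,2} | ==
  [11] u=2 | in {0,1,2,3} | out {0,1,2} | ==

Converged values:
  [0] {0,1,2,3}
  [1] {0,1}
  [2] {0,1,2}
  [3] {1,2}
  [4] {0,1,2,3}
  [5] {0,2}
  [6] {0}
  [7] {0,2}

11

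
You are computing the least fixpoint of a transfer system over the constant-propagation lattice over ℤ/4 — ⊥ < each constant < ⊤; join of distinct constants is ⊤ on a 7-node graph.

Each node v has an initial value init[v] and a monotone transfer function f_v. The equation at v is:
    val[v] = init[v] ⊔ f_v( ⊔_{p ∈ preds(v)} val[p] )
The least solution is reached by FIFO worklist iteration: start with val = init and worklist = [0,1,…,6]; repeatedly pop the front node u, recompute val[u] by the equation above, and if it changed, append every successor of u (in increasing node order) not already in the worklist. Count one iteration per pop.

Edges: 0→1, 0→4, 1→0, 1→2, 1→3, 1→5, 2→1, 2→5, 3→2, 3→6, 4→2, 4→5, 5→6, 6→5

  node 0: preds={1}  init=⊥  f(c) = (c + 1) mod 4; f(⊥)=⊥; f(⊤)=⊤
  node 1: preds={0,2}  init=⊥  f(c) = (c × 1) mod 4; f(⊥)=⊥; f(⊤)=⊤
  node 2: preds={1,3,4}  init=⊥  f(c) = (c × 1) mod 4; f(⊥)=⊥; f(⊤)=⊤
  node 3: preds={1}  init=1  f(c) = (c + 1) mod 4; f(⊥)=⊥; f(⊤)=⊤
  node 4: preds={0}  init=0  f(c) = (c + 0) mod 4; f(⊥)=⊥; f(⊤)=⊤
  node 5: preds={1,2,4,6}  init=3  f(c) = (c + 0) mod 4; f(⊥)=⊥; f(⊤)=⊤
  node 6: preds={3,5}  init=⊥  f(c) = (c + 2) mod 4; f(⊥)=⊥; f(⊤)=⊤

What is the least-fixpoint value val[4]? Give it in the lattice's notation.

Worklist (17 pops):
  #1 pop 0: in=⊥ → ⊥ (no change)
  #2 pop 1: in=⊥ → ⊥ (no change)
  #3 pop 2: in=⊤ → ⊤ (was ⊥); enqueue [1]
  #4 pop 3: in=⊥ → 1 (no change)
  #5 pop 4: in=⊥ → 0 (no change)
  #6 pop 5: in=⊤ → ⊤ (was 3); enqueue []
  #7 pop 6: in=⊤ → ⊤ (was ⊥); enqueue [5]
  #8 pop 1: in=⊤ → ⊤ (was ⊥); enqueue [0,2,3]
  #9 pop 5: in=⊤ → ⊤ (no change)
  #10 pop 0: in=⊤ → ⊤ (was ⊥); enqueue [1,4]
  #11 pop 2: in=⊤ → ⊤ (no change)
  #12 pop 3: in=⊤ → ⊤ (was 1); enqueue [2,6]
  #13 pop 1: in=⊤ → ⊤ (no change)
  #14 pop 4: in=⊤ → ⊤ (was 0); enqueue [5]
  #15 pop 2: in=⊤ → ⊤ (no change)
  #16 pop 6: in=⊤ → ⊤ (no change)
  #17 pop 5: in=⊤ → ⊤ (no change)

Fixpoint:
  val[0] = ⊤
  val[1] = ⊤
  val[2] = ⊤
  val[3] = ⊤
  val[4] = ⊤
  val[5] = ⊤
  val[6] = ⊤

⊤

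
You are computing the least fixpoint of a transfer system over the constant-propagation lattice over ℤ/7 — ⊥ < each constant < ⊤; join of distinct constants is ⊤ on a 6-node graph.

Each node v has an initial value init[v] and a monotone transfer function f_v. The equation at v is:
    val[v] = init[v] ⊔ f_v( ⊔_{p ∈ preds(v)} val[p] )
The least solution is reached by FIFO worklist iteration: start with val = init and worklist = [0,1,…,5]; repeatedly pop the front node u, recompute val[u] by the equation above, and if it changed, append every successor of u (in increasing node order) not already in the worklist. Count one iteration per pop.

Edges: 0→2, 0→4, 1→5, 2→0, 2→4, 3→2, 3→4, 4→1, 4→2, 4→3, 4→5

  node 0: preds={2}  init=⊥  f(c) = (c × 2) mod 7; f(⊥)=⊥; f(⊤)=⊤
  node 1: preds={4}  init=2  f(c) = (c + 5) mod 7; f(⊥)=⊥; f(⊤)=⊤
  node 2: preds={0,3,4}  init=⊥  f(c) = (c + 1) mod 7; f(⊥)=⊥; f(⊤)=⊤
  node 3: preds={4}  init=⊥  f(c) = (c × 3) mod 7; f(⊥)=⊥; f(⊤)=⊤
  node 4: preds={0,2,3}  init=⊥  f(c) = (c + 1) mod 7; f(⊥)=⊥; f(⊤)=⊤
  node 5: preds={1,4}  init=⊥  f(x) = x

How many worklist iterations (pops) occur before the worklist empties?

Worklist (6 pops):
  #1 pop 0: in=⊥ → ⊥ (no change)
  #2 pop 1: in=⊥ → 2 (no change)
  #3 pop 2: in=⊥ → ⊥ (no change)
  #4 pop 3: in=⊥ → ⊥ (no change)
  #5 pop 4: in=⊥ → ⊥ (no change)
  #6 pop 5: in=2 → 2 (was ⊥); enqueue []

Fixpoint:
  val[0] = ⊥
  val[1] = 2
  val[2] = ⊥
  val[3] = ⊥
  val[4] = ⊥
  val[5] = 2

6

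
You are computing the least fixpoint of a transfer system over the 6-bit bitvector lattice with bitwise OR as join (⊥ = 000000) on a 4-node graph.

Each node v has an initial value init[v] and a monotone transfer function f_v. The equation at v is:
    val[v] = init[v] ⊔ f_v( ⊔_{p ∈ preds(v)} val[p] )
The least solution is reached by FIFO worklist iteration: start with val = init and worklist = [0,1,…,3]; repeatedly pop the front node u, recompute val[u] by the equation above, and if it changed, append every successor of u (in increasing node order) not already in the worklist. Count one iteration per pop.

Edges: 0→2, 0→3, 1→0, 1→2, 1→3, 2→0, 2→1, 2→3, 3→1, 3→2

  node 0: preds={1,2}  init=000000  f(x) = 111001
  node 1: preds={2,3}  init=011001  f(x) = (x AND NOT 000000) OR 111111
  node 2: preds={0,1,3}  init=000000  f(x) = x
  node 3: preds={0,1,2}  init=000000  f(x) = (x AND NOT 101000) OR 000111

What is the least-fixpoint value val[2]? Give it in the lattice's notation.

Worklist (7 pops):
  #1 pop 0: in=011001 → 111001 (was 000000); enqueue []
  #2 pop 1: in=000000 → 111111 (was 011001); enqueue [0]
  #3 pop 2: in=111111 → 111111 (was 000000); enqueue [1]
  #4 pop 3: in=111111 → 010111 (was 000000); enqueue [2]
  #5 pop 0: in=111111 → 111001 (no change)
  #6 pop 1: in=111111 → 111111 (no change)
  #7 pop 2: in=111111 → 111111 (no change)

Fixpoint:
  val[0] = 111001
  val[1] = 111111
  val[2] = 111111
  val[3] = 010111

111111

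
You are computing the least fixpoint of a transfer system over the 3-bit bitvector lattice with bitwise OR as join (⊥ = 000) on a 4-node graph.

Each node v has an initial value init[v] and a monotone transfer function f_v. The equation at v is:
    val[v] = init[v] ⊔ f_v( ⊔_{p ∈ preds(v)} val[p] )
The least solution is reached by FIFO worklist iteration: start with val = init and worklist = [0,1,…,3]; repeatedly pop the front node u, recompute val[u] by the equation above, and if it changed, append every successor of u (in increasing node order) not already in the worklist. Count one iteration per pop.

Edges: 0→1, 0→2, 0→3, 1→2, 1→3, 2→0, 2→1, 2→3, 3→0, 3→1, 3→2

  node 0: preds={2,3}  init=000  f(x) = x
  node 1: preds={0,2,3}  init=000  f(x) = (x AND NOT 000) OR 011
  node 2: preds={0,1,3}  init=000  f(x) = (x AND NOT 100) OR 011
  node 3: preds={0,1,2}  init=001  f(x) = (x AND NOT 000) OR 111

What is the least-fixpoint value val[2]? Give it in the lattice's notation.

Trace (8 dequeues):
  [1] u=0 | in 001 | out 001 | prev 000 | push {}
  [2] u=1 | in 001 | out 011 | prev 000 | push {}
  [3] u=2 | in 011 | out 011 | prev 000 | push {0,1}
  [4] u=3 | in 011 | out 111 | prev 001 | push {2}
  [5] u=0 | in 111 | out 111 | prev 001 | push {3}
  [6] u=1 | in 111 | out 111 | prev 011 | push {}
  [7] u=2 | in 111 | out 011 | ==
  [8] u=3 | in 111 | out 111 | ==

Converged values:
  [0] 111
  [1] 111
  [2] 011
  [3] 111

011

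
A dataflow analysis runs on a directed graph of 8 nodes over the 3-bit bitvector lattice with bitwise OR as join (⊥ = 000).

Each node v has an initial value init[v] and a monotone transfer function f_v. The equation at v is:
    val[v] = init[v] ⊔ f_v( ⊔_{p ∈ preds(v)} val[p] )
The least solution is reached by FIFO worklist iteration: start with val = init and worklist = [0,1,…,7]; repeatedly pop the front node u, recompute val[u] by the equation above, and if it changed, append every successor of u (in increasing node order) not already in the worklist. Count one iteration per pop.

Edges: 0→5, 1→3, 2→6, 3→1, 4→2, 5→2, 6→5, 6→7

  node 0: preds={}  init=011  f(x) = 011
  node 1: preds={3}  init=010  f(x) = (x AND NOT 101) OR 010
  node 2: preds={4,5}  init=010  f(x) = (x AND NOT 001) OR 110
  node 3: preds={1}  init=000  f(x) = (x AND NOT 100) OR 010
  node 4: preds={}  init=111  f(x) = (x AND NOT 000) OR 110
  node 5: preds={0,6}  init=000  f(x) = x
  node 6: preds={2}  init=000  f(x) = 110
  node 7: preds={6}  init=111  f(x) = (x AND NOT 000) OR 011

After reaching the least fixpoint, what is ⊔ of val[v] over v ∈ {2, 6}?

110

Iteration log — 12 steps:
  step 1. node 0  ⊔preds=000  new=011  stable
  step 2. node 1  ⊔preds=000  new=010  stable
  step 3. node 2  ⊔preds=111  new=110  old=010  +wl: 
  step 4. node 3  ⊔preds=010  new=010  old=000  +wl: 1
  step 5. node 4  ⊔preds=000  new=111  stable
  step 6. node 5  ⊔preds=011  new=011  old=000  +wl: 2
  step 7. node 6  ⊔preds=110  new=110  old=000  +wl: 5
  step 8. node 7  ⊔preds=110  new=111  stable
  step 9. node 1  ⊔preds=010  new=010  stable
  step 10. node 2  ⊔preds=111  new=110  stable
  step 11. node 5  ⊔preds=111  new=111  old=011  +wl: 2
  step 12. node 2  ⊔preds=111  new=110  stable

Least fixpoint reached:
  node 0: 011
  node 1: 010
  node 2: 110
  node 3: 010
  node 4: 111
  node 5: 111
  node 6: 110
  node 7: 111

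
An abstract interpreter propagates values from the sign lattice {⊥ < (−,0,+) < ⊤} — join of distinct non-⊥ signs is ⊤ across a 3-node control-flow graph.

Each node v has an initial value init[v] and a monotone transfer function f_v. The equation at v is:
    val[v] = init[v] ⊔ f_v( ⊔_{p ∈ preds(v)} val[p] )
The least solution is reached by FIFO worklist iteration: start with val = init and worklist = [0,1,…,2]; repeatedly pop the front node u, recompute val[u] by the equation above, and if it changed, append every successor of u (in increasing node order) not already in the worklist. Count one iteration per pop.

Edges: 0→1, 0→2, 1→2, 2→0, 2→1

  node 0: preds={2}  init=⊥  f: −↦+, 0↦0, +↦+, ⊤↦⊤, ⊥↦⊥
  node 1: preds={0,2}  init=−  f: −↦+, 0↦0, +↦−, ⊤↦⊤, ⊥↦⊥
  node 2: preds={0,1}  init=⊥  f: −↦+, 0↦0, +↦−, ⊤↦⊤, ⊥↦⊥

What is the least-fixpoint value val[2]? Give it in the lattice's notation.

Worklist (9 pops):
  #1 pop 0: in=⊥ → ⊥ (no change)
  #2 pop 1: in=⊥ → − (no change)
  #3 pop 2: in=− → + (was ⊥); enqueue [0,1]
  #4 pop 0: in=+ → + (was ⊥); enqueue [2]
  #5 pop 1: in=+ → − (no change)
  #6 pop 2: in=⊤ → ⊤ (was +); enqueue [0,1]
  #7 pop 0: in=⊤ → ⊤ (was +); enqueue [2]
  #8 pop 1: in=⊤ → ⊤ (was −); enqueue []
  #9 pop 2: in=⊤ → ⊤ (no change)

Fixpoint:
  val[0] = ⊤
  val[1] = ⊤
  val[2] = ⊤

⊤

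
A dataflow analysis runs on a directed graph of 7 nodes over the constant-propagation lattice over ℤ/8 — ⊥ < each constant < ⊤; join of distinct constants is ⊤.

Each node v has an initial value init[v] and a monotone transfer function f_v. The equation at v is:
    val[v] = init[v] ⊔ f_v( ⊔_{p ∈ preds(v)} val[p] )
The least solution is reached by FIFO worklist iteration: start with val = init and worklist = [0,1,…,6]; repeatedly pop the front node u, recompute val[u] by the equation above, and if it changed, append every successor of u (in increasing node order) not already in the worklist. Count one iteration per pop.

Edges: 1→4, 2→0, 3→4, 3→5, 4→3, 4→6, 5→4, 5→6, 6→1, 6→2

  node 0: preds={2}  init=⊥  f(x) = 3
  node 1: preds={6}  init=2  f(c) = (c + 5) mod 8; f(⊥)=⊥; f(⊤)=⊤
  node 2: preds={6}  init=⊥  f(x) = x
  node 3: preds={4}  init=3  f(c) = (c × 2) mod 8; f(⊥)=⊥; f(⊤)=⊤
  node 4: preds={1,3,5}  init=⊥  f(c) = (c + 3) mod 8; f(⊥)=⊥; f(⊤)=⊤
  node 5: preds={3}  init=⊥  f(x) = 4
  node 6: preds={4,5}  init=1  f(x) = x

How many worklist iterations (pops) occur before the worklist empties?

Iteration log — 14 steps:
  step 1. node 0  ⊔preds=⊥  new=3  old=⊥  +wl: 
  step 2. node 1  ⊔preds=1  new=⊤  old=2  +wl: 
  step 3. node 2  ⊔preds=1  new=1  old=⊥  +wl: 0
  step 4. node 3  ⊔preds=⊥  new=3  stable
  step 5. node 4  ⊔preds=⊤  new=⊤  old=⊥  +wl: 3
  step 6. node 5  ⊔preds=3  new=4  old=⊥  +wl: 4
  step 7. node 6  ⊔preds=⊤  new=⊤  old=1  +wl: 1,2
  step 8. node 0  ⊔preds=1  new=3  stable
  step 9. node 3  ⊔preds=⊤  new=⊤  old=3  +wl: 5
  step 10. node 4  ⊔preds=⊤  new=⊤  stable
  step 11. node 1  ⊔preds=⊤  new=⊤  stable
  step 12. node 2  ⊔preds=⊤  new=⊤  old=1  +wl: 0
  step 13. node 5  ⊔preds=⊤  new=4  stable
  step 14. node 0  ⊔preds=⊤  new=3  stable

Least fixpoint reached:
  node 0: 3
  node 1: ⊤
  node 2: ⊤
  node 3: ⊤
  node 4: ⊤
  node 5: 4
  node 6: ⊤

14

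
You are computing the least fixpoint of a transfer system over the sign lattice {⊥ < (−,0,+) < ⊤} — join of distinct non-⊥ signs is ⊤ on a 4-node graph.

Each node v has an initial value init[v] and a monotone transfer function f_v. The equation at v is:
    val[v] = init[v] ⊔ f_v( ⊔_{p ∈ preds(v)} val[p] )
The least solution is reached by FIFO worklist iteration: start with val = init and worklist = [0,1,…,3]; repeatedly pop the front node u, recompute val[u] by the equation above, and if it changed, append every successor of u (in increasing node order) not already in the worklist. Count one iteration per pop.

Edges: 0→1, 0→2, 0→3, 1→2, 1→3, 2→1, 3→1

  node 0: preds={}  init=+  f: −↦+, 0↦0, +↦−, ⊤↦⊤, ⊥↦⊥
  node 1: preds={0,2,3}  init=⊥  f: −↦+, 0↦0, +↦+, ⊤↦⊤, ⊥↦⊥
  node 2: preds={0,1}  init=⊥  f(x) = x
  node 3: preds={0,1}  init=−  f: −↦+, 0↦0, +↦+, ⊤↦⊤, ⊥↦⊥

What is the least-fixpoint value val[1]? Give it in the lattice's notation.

Worklist (5 pops):
  #1 pop 0: in=⊥ → + (no change)
  #2 pop 1: in=⊤ → ⊤ (was ⊥); enqueue []
  #3 pop 2: in=⊤ → ⊤ (was ⊥); enqueue [1]
  #4 pop 3: in=⊤ → ⊤ (was −); enqueue []
  #5 pop 1: in=⊤ → ⊤ (no change)

Fixpoint:
  val[0] = +
  val[1] = ⊤
  val[2] = ⊤
  val[3] = ⊤

⊤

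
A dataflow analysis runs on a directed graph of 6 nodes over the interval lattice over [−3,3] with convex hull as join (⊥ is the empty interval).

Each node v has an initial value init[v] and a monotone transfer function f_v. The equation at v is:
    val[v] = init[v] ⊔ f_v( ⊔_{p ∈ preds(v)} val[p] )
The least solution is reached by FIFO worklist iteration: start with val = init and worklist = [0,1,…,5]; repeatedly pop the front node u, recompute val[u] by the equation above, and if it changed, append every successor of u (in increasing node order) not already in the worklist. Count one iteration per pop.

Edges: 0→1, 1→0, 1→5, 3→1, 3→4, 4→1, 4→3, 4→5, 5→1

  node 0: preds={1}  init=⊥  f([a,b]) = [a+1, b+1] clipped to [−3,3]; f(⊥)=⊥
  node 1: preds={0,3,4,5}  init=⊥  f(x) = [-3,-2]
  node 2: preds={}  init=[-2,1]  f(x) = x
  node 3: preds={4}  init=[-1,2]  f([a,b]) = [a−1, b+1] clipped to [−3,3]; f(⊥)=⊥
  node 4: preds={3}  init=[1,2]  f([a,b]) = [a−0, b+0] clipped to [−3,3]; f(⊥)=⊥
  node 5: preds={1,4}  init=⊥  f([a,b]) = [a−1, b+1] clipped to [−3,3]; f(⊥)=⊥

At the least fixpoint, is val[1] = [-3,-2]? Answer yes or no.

Trace (19 dequeues):
  [1] u=0 | in ⊥ | out ⊥ | ==
  [2] u=1 | in [-1,2] | out [-3,-2] | prev ⊥ | push {0}
  [3] u=2 | in ⊥ | out [-2,1] | ==
  [4] u=3 | in [1,2] | out [-1,3] | prev [-1,2] | push {1}
  [5] u=4 | in [-1,3] | out [-1,3] | prev [1,2] | push {3}
  [6] u=5 | in [-3,3] | out [-3,3] | prev ⊥ | push {}
  [7] u=0 | in [-3,-2] | out [-2,-1] | prev ⊥ | push {}
  [8] u=1 | in [-3,3] | out [-3,-2] | ==
  [9] u=3 | in [-1,3] | out [-2,3] | prev [-1,3] | push {1,4}
  [10] u=1 | in [-3,3] | out [-3,-2] | ==
  [11] u=4 | in [-2,3] | out [-2,3] | prev [-1,3] | push {1,3,5}
  [12] u=1 | in [-3,3] | out [-3,-2] | ==
  [13] u=3 | in [-2,3] | out [-3,3] | prev [-2,3] | push {1,4}
  [14] u=5 | in [-3,3] | out [-3,3] | ==
  [15] u=1 | in [-3,3] | out [-3,-2] | ==
  [16] u=4 | in [-3,3] | out [-3,3] | prev [-2,3] | push {1,3,5}
  [17] u=1 | in [-3,3] | out [-3,-2] | ==
  [18] u=3 | in [-3,3] | out [-3,3] | ==
  [19] u=5 | in [-3,3] | out [-3,3] | ==

Converged values:
  [0] [-2,-1]
  [1] [-3,-2]
  [2] [-2,1]
  [3] [-3,3]
  [4] [-3,3]
  [5] [-3,3]

yes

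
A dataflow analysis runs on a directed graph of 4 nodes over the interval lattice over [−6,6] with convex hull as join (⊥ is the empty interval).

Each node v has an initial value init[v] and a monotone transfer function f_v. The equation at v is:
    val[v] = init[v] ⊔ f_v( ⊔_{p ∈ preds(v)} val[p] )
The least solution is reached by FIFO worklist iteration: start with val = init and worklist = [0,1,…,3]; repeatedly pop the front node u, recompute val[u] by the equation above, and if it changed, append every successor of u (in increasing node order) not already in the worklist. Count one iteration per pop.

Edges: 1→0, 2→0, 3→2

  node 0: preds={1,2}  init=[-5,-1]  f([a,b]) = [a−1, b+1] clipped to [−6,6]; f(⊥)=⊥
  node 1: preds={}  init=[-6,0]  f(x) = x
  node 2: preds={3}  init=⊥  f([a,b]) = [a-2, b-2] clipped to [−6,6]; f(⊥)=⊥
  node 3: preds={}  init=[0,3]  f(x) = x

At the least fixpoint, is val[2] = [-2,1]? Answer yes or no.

yes

Trace (5 dequeues):
  [1] u=0 | in [-6,0] | out [-6,1] | prev [-5,-1] | push {}
  [2] u=1 | in ⊥ | out [-6,0] | ==
  [3] u=2 | in [0,3] | out [-2,1] | prev ⊥ | push {0}
  [4] u=3 | in ⊥ | out [0,3] | ==
  [5] u=0 | in [-6,1] | out [-6,2] | prev [-6,1] | push {}

Converged values:
  [0] [-6,2]
  [1] [-6,0]
  [2] [-2,1]
  [3] [0,3]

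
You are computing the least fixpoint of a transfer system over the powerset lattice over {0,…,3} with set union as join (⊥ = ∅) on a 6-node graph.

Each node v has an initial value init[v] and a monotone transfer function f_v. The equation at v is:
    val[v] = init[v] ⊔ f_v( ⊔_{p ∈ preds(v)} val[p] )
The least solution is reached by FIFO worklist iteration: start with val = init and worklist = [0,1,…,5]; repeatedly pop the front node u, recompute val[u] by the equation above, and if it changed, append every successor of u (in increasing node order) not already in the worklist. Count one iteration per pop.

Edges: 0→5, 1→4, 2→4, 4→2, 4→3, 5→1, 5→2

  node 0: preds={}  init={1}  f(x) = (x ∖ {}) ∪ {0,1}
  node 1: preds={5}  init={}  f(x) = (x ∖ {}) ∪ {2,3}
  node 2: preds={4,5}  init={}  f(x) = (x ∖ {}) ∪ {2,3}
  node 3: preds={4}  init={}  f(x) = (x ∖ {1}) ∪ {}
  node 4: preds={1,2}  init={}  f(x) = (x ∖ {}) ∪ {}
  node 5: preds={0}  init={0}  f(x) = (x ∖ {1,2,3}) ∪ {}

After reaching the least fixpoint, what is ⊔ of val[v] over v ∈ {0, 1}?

Worklist (8 pops):
  #1 pop 0: in={} → {0,1} (was {1}); enqueue []
  #2 pop 1: in={0} → {0,2,3} (was {}); enqueue []
  #3 pop 2: in={0} → {0,2,3} (was {}); enqueue []
  #4 pop 3: in={} → {} (no change)
  #5 pop 4: in={0,2,3} → {0,2,3} (was {}); enqueue [2,3]
  #6 pop 5: in={0,1} → {0} (no change)
  #7 pop 2: in={0,2,3} → {0,2,3} (no change)
  #8 pop 3: in={0,2,3} → {0,2,3} (was {}); enqueue []

Fixpoint:
  val[0] = {0,1}
  val[1] = {0,2,3}
  val[2] = {0,2,3}
  val[3] = {0,2,3}
  val[4] = {0,2,3}
  val[5] = {0}

{0,1,2,3}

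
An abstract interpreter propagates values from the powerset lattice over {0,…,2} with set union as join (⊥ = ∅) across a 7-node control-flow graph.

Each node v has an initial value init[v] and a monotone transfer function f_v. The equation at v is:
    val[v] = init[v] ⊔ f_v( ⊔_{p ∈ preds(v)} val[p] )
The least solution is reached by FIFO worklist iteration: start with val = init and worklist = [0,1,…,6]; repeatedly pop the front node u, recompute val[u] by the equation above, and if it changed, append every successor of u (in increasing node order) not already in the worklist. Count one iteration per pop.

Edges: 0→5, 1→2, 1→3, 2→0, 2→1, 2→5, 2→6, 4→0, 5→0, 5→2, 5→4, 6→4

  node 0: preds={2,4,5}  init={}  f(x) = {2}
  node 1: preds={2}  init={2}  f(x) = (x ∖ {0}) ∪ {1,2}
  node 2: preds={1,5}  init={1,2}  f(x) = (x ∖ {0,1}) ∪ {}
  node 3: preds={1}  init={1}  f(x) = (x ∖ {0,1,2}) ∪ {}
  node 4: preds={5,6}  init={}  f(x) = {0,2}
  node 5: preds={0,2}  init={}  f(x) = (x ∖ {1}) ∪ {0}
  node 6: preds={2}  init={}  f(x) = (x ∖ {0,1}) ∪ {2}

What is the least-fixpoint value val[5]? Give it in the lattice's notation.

{0,2}

Iteration log — 10 steps:
  step 1. node 0  ⊔preds={1,2}  new={2}  old={}  +wl: 
  step 2. node 1  ⊔preds={1,2}  new={1,2}  old={2}  +wl: 
  step 3. node 2  ⊔preds={1,2}  new={1,2}  stable
  step 4. node 3  ⊔preds={1,2}  new={1}  stable
  step 5. node 4  ⊔preds={}  new={0,2}  old={}  +wl: 0
  step 6. node 5  ⊔preds={1,2}  new={0,2}  old={}  +wl: 2,4
  step 7. node 6  ⊔preds={1,2}  new={2}  old={}  +wl: 
  step 8. node 0  ⊔preds={0,1,2}  new={2}  stable
  step 9. node 2  ⊔preds={0,1,2}  new={1,2}  stable
  step 10. node 4  ⊔preds={0,2}  new={0,2}  stable

Least fixpoint reached:
  node 0: {2}
  node 1: {1,2}
  node 2: {1,2}
  node 3: {1}
  node 4: {0,2}
  node 5: {0,2}
  node 6: {2}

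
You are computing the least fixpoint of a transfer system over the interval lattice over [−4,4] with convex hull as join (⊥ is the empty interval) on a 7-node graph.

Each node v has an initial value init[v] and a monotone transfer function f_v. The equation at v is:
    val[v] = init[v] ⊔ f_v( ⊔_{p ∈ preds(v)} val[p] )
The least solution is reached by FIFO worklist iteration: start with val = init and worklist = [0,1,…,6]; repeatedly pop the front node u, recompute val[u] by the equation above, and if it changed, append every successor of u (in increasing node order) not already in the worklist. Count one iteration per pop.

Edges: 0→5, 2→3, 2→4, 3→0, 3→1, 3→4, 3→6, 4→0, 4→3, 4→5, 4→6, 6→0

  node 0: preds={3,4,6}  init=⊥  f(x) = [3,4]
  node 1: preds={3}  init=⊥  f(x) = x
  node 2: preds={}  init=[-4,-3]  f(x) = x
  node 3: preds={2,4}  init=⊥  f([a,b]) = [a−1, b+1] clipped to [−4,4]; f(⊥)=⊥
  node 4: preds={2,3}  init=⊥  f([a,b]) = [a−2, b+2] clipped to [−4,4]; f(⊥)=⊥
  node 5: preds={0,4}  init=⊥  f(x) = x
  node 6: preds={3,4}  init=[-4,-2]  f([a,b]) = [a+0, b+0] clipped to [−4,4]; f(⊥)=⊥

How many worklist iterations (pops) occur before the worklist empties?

24

Worklist (24 pops):
  #1 pop 0: in=[-4,-2] → [3,4] (was ⊥); enqueue []
  #2 pop 1: in=⊥ → ⊥ (no change)
  #3 pop 2: in=⊥ → [-4,-3] (no change)
  #4 pop 3: in=[-4,-3] → [-4,-2] (was ⊥); enqueue [0,1]
  #5 pop 4: in=[-4,-2] → [-4,0] (was ⊥); enqueue [3]
  #6 pop 5: in=[-4,4] → [-4,4] (was ⊥); enqueue []
  #7 pop 6: in=[-4,0] → [-4,0] (was [-4,-2]); enqueue []
  #8 pop 0: in=[-4,0] → [3,4] (no change)
  #9 pop 1: in=[-4,-2] → [-4,-2] (was ⊥); enqueue []
  #10 pop 3: in=[-4,0] → [-4,1] (was [-4,-2]); enqueue [0,1,4,6]
  #11 pop 0: in=[-4,1] → [3,4] (no change)
  #12 pop 1: in=[-4,1] → [-4,1] (was [-4,-2]); enqueue []
  #13 pop 4: in=[-4,1] → [-4,3] (was [-4,0]); enqueue [0,3,5]
  #14 pop 6: in=[-4,3] → [-4,3] (was [-4,0]); enqueue []
  #15 pop 0: in=[-4,3] → [3,4] (no change)
  #16 pop 3: in=[-4,3] → [-4,4] (was [-4,1]); enqueue [0,1,4,6]
  #17 pop 5: in=[-4,4] → [-4,4] (no change)
  #18 pop 0: in=[-4,4] → [3,4] (no change)
  #19 pop 1: in=[-4,4] → [-4,4] (was [-4,1]); enqueue []
  #20 pop 4: in=[-4,4] → [-4,4] (was [-4,3]); enqueue [0,3,5]
  #21 pop 6: in=[-4,4] → [-4,4] (was [-4,3]); enqueue []
  #22 pop 0: in=[-4,4] → [3,4] (no change)
  #23 pop 3: in=[-4,4] → [-4,4] (no change)
  #24 pop 5: in=[-4,4] → [-4,4] (no change)

Fixpoint:
  val[0] = [3,4]
  val[1] = [-4,4]
  val[2] = [-4,-3]
  val[3] = [-4,4]
  val[4] = [-4,4]
  val[5] = [-4,4]
  val[6] = [-4,4]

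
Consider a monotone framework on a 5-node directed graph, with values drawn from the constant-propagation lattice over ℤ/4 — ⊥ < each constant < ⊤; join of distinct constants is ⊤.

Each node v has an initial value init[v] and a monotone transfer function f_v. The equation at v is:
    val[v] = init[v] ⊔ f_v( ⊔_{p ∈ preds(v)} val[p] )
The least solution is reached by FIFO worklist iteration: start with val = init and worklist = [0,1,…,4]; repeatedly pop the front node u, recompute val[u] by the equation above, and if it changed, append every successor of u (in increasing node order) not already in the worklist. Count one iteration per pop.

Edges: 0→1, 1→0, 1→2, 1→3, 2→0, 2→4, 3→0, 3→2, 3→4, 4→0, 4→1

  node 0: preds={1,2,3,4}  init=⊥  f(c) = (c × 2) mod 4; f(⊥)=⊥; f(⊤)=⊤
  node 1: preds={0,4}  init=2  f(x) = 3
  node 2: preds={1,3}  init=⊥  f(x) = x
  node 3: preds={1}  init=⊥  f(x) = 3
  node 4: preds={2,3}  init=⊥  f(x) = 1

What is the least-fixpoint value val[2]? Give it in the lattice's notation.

Worklist (8 pops):
  #1 pop 0: in=2 → 0 (was ⊥); enqueue []
  #2 pop 1: in=0 → ⊤ (was 2); enqueue [0]
  #3 pop 2: in=⊤ → ⊤ (was ⊥); enqueue []
  #4 pop 3: in=⊤ → 3 (was ⊥); enqueue [2]
  #5 pop 4: in=⊤ → 1 (was ⊥); enqueue [1]
  #6 pop 0: in=⊤ → ⊤ (was 0); enqueue []
  #7 pop 2: in=⊤ → ⊤ (no change)
  #8 pop 1: in=⊤ → ⊤ (no change)

Fixpoint:
  val[0] = ⊤
  val[1] = ⊤
  val[2] = ⊤
  val[3] = 3
  val[4] = 1

⊤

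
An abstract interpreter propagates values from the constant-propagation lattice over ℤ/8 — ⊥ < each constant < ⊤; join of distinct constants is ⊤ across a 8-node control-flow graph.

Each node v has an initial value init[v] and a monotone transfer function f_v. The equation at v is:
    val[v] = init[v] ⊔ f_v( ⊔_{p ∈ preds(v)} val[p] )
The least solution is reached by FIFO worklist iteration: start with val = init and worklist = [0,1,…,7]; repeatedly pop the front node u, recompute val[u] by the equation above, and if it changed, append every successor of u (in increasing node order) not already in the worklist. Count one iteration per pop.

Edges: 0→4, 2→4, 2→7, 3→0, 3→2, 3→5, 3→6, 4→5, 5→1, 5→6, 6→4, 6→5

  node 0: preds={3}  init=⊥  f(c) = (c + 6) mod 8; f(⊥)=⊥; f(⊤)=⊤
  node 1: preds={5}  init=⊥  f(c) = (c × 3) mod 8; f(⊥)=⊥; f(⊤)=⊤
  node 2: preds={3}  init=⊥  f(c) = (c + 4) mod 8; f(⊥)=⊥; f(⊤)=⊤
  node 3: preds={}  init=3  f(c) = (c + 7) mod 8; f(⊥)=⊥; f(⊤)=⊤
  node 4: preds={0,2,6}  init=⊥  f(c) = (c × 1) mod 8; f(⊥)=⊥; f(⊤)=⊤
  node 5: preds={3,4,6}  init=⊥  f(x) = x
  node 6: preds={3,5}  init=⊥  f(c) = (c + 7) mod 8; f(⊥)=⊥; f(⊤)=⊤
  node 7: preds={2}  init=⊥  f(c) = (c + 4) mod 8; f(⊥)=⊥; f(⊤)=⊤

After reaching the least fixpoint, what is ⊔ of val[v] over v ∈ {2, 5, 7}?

Iteration log — 11 steps:
  step 1. node 0  ⊔preds=3  new=1  old=⊥  +wl: 
  step 2. node 1  ⊔preds=⊥  new=⊥  stable
  step 3. node 2  ⊔preds=3  new=7  old=⊥  +wl: 
  step 4. node 3  ⊔preds=⊥  new=3  stable
  step 5. node 4  ⊔preds=⊤  new=⊤  old=⊥  +wl: 
  step 6. node 5  ⊔preds=⊤  new=⊤  old=⊥  +wl: 1
  step 7. node 6  ⊔preds=⊤  new=⊤  old=⊥  +wl: 4,5
  step 8. node 7  ⊔preds=7  new=3  old=⊥  +wl: 
  step 9. node 1  ⊔preds=⊤  new=⊤  old=⊥  +wl: 
  step 10. node 4  ⊔preds=⊤  new=⊤  stable
  step 11. node 5  ⊔preds=⊤  new=⊤  stable

Least fixpoint reached:
  node 0: 1
  node 1: ⊤
  node 2: 7
  node 3: 3
  node 4: ⊤
  node 5: ⊤
  node 6: ⊤
  node 7: 3

⊤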